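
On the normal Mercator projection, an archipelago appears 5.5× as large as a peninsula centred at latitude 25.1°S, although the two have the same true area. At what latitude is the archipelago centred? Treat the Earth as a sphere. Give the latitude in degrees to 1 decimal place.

67.3°

On Mercator, (apparent₁)/(apparent₂) = sec²φ₁ / sec²φ₂ when true areas are equal.
cos²φ₂ / cos²φ₁ = 5.5  ⇒  cos φ₁ = cos 25.1° / √5.5 = 0.9056/2.345 = 0.3861.
φ₁ = arccos(0.3861) ≈ 67.3°.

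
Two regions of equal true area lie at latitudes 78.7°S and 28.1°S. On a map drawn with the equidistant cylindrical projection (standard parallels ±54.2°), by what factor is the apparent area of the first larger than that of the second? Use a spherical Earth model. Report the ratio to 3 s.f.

In the equirectangular projection with standard parallel φ₀ = 54.2° (x = Rλ cos φ₀, y = Rφ), meridians are true-scale (h = 1) and the parallel scale is k = cos φ₀ / cos φ.
Areal scale at 78.7°: h·k = 1.000 × 2.985 = 2.985.
Areal scale at 28.1°: h·k = 1.000 × 0.6631 = 0.6631.
Ratio = 2.985/0.6631 ≈ 4.50.

4.50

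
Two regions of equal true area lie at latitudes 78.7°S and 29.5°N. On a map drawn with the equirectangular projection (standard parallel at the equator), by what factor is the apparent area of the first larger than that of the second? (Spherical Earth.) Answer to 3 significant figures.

In the plate carrée (x = Rλ, y = Rφ), meridians are true-scale (h = 1) and parallels are stretched by k = sec φ.
Areal scale at 78.7°: h·k = 1.000 × 5.103 = 5.103.
Areal scale at 29.5°: h·k = 1.000 × 1.149 = 1.149.
Ratio = 5.103/1.149 ≈ 4.44.

4.44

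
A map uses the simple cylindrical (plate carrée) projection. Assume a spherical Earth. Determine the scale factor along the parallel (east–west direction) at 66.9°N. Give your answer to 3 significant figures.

Plate carrée maps x = Rλ, y = Rφ. The meridian scale is h = 1 and the parallel scale is k = 1/cos φ = sec φ.
k = 1/cos 66.9° = 1/0.3923 = 2.549.

2.55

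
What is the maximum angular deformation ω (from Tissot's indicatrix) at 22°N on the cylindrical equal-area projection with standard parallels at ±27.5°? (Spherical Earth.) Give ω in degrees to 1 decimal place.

5.1°

For cylindrical equal-area with standard parallel φ₀, h = cos φ / cos φ₀ and k = cos φ₀ / cos φ, so h·k = 1.
At 22°: h = 1.045, k = 0.9567; principal scales a = 1.045, b = 0.9567.
sin(ω/2) = (a − b)/(a + b) = 0.08862/2.002 = 0.04427, so ω = 2 arcsin(0.04427) ≈ 5.1°.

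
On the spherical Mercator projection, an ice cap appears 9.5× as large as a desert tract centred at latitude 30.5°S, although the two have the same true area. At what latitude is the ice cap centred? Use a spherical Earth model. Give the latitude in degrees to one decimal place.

On Mercator, (apparent₁)/(apparent₂) = sec²φ₁ / sec²φ₂ when true areas are equal.
cos²φ₂ / cos²φ₁ = 9.5  ⇒  cos φ₁ = cos 30.5° / √9.5 = 0.8616/3.082 = 0.2795.
φ₁ = arccos(0.2795) ≈ 73.8°.

73.8°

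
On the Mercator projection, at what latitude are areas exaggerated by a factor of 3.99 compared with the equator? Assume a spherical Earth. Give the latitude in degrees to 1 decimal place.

60.0°

Mercator areal scale is sec²φ.
sec²φ = 3.99  ⇒  cos²φ = 0.2506  ⇒  cos φ = 0.5006.
φ = arccos(0.5006) ≈ 60.0°.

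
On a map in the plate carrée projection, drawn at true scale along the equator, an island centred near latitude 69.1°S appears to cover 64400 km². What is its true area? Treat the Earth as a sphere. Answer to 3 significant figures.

In the plate carrée (x = Rλ, y = Rφ), meridians are true-scale (h = 1) and parallels are stretched by k = sec φ.
Areal scale = h·k = 1 × sec φ; at 69.1°, h = 1.000, k = 2.803, so h·k = 2.803.
True area = apparent / (areal scale) = 64400 / 2.803 ≈ 23000 km².

23000 km²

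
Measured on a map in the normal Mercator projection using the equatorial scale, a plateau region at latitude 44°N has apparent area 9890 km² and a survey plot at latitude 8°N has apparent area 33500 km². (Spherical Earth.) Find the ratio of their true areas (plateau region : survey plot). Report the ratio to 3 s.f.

0.156

Mercator's areal exaggeration is sec²φ; hence true area = (apparent area) · cos²φ.
True area of plateau region: 9890 × cos²(44°) = 9890 × 0.5174 = 5118 km².
True area of survey plot: 33500 × cos²(8°) = 33500 × 0.9806 = 32850 km².
Ratio = 5118 / 32850 ≈ 0.156.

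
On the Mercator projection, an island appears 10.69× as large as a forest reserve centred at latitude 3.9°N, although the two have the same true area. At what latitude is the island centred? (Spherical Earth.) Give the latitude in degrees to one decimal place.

Mercator areal scale is sec²φ, so apparent-area ratio = sec²φ₁ / sec²φ₂ = cos²φ₂ / cos²φ₁.
cos²φ₂ / cos²φ₁ = 10.69  ⇒  cos φ₁ = cos 3.9° / √10.69 = 0.9977/3.270 = 0.3051.
φ₁ = arccos(0.3051) ≈ 72.2°.

72.2°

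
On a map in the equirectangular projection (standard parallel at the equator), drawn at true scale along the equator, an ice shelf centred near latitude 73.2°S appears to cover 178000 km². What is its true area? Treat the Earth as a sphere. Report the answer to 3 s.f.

51400 km²

Plate carrée maps x = Rλ, y = Rφ. The meridian scale is h = 1 and the parallel scale is k = 1/cos φ = sec φ.
Areal scale = h·k = 1 × sec φ; at 73.2°, h = 1.000, k = 3.460, so h·k = 3.460.
True area = apparent / (areal scale) = 178000 / 3.460 ≈ 51400 km².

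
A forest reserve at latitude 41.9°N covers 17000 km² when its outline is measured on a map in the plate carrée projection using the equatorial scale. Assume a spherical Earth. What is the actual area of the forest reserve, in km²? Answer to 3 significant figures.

12700 km²

In the plate carrée (x = Rλ, y = Rφ), meridians are true-scale (h = 1) and parallels are stretched by k = sec φ.
Areal scale = h·k = 1 × sec φ; at 41.9°, h = 1.000, k = 1.344, so h·k = 1.344.
True area = apparent / (areal scale) = 17000 / 1.344 ≈ 12700 km².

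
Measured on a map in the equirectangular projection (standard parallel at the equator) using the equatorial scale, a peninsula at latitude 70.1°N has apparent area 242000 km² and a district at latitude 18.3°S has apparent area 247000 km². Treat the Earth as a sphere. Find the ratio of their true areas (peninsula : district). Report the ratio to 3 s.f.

On the plate carrée, areal scale = h·k = 1 × sec φ, so true area = apparent × cos φ.
True area of peninsula: 242000 × cos(70.1°) = 242000 × 0.3404 = 82370 km².
True area of district: 247000 × cos(18.3°) = 247000 × 0.9494 = 234500 km².
Ratio = 82370 / 234500 ≈ 0.351.

0.351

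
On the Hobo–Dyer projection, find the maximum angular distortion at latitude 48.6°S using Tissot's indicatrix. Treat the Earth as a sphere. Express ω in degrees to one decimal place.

20.7°

Hobo–Dyer is a cylindrical equal-area projection with standard parallels at ±37.5°. Cylindrical equal-area (φ₀ = 37.5°): h = cos φ / cos 37.5° along meridians, k = cos 37.5° / cos φ along parallels; h·k = 1.
At 48.6°: h = 0.8336, k = 1.200; principal scales a = 1.200, b = 0.8336.
sin(ω/2) = (a − b)/(a + b) = 0.3661/2.033 = 0.1801, so ω = 2 arcsin(0.1801) ≈ 20.7°.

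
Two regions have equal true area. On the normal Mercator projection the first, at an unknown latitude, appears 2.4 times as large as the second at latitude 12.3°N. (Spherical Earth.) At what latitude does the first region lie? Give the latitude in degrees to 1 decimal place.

50.9°

On Mercator, (apparent₁)/(apparent₂) = sec²φ₁ / sec²φ₂ when true areas are equal.
cos²φ₂ / cos²φ₁ = 2.4  ⇒  cos φ₁ = cos 12.3° / √2.4 = 0.9770/1.549 = 0.6307.
φ₁ = arccos(0.6307) ≈ 50.9°.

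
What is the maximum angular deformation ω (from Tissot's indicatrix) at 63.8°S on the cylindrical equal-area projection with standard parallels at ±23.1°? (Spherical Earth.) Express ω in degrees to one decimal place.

For cylindrical equal-area with standard parallel φ₀, h = cos φ / cos φ₀ and k = cos φ₀ / cos φ, so h·k = 1.
At 63.8°: h = 0.4800, k = 2.083; principal scales a = 2.083, b = 0.4800.
sin(ω/2) = (a − b)/(a + b) = 1.603/2.563 = 0.6255, so ω = 2 arcsin(0.6255) ≈ 77.4°.

77.4°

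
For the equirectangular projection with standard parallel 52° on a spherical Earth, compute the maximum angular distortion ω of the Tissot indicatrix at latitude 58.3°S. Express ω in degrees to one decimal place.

9.1°

With standard parallel φ₀ = 52°, the equirectangular projection gives x = Rλ cos φ₀, y = Rφ, so h = 1 and k = cos 52° / cos φ.
At 58.3°: h = 1.000, k = 1.172; principal scales a = 1.172, b = 1.000.
sin(ω/2) = (a − b)/(a + b) = 0.1716/2.172 = 0.07904, so ω = 2 arcsin(0.07904) ≈ 9.1°.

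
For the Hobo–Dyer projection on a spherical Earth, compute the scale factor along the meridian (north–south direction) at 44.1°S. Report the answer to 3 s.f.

Hobo–Dyer is a cylindrical equal-area projection with standard parallels at ±37.5°. A cylindrical equal-area projection with standard parallel φ₀ has meridian scale h = cos φ / cos φ₀ and parallel scale k = cos φ₀ / cos φ (so areas are preserved, h·k = 1).
h = cos 44.1° / cos 37.5° = 0.7181/0.7934 = 0.9052.

0.905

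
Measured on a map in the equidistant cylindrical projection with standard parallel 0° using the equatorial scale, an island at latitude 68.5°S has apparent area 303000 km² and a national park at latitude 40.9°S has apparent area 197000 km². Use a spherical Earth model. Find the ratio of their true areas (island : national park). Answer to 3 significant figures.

0.746

Plate carrée has h = 1 and k = sec φ, giving areal scale sec φ; true area = (apparent area) · cos φ.
True area of island: 303000 × cos(68.5°) = 303000 × 0.3665 = 111000 km².
True area of national park: 197000 × cos(40.9°) = 197000 × 0.7559 = 148900 km².
Ratio = 111000 / 148900 ≈ 0.746.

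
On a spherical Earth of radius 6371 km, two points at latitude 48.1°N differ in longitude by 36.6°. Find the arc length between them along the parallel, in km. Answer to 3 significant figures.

Arc length along a parallel = R cos φ · Δλ (with Δλ in radians).
= 6371 × cos 48.1° × (36.6° × π/180) = 6371 × 0.6678 × 0.6388 ≈ 2720 km.

2720 km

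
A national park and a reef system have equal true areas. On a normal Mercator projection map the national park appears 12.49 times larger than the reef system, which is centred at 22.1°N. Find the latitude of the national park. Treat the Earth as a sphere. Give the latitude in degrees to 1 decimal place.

Mercator areal scale is sec²φ, so apparent-area ratio = sec²φ₁ / sec²φ₂ = cos²φ₂ / cos²φ₁.
cos²φ₂ / cos²φ₁ = 12.49  ⇒  cos φ₁ = cos 22.1° / √12.49 = 0.9265/3.534 = 0.2622.
φ₁ = arccos(0.2622) ≈ 74.8°.

74.8°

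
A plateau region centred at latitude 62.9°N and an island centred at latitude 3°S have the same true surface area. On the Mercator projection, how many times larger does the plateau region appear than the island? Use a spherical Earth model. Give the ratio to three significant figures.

On Mercator, area is exaggerated by sec²φ = 1/cos²φ.
At 62.9°: sec²(62.9°) = 1/0.4555² = 4.819.
At 3°: sec²(3°) = 1/0.9986² = 1.003.
Ratio = 4.819/1.003 = cos²(3°)/cos²(62.9°) ≈ 4.81.

4.81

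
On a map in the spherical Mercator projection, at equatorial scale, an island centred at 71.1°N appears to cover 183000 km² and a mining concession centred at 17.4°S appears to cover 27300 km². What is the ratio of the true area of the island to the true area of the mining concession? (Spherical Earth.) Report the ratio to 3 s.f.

Since Mercator area scale is 1/cos²φ, the true area equals the apparent area multiplied by cos²φ.
True area of island: 183000 × cos²(71.1°) = 183000 × 0.1049 = 19200 km².
True area of mining concession: 27300 × cos²(17.4°) = 27300 × 0.9106 = 24860 km².
Ratio = 19200 / 24860 ≈ 0.772.

0.772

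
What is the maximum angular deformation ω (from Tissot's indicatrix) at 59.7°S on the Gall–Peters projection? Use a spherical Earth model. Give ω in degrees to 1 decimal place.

Gall–Peters is a cylindrical equal-area projection with standard parallels at ±45°. A cylindrical equal-area projection with standard parallel φ₀ has meridian scale h = cos φ / cos φ₀ and parallel scale k = cos φ₀ / cos φ (so areas are preserved, h·k = 1).
At 59.7°: h = 0.7135, k = 1.402; principal scales a = 1.402, b = 0.7135.
sin(ω/2) = (a − b)/(a + b) = 0.6880/2.115 = 0.3253, so ω = 2 arcsin(0.3253) ≈ 38.0°.

38.0°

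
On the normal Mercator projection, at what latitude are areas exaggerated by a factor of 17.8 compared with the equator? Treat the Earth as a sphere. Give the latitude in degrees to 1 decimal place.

76.3°

Mercator areal scale is sec²φ.
sec²φ = 17.8  ⇒  cos²φ = 0.05618  ⇒  cos φ = 0.2370.
φ = arccos(0.2370) ≈ 76.3°.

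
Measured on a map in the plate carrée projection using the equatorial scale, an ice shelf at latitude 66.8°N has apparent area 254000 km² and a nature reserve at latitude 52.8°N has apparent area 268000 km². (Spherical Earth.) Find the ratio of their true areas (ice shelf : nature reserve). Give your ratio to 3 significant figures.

On the plate carrée, areal scale = h·k = 1 × sec φ, so true area = apparent × cos φ.
True area of ice shelf: 254000 × cos(66.8°) = 254000 × 0.3939 = 100100 km².
True area of nature reserve: 268000 × cos(52.8°) = 268000 × 0.6046 = 162000 km².
Ratio = 100100 / 162000 ≈ 0.618.

0.618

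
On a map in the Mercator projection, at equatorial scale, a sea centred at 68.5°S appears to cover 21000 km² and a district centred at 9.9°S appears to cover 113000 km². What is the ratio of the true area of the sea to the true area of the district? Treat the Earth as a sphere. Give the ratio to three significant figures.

On Mercator the areal scale is sec²φ, so true area = apparent × cos²φ.
True area of sea: 21000 × cos²(68.5°) = 21000 × 0.1343 = 2821 km².
True area of district: 113000 × cos²(9.9°) = 113000 × 0.9704 = 109700 km².
Ratio = 2821 / 109700 ≈ 0.0257.

0.0257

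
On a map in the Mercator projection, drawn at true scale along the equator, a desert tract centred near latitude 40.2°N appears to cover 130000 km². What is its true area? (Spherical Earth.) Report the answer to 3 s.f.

75800 km²

For Mercator, h = k = sec φ (a conformal cylindrical projection has a single point scale, 1/cos φ).
Areal scale = k² = sec²φ = 1/cos²(40.2°) = 1/0.7638² = 1.714.
True area = apparent / (areal scale) = 130000 / 1.714 ≈ 75800 km².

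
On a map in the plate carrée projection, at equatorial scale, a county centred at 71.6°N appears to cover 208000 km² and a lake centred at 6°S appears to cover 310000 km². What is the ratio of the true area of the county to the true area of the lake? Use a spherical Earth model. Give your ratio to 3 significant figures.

0.213

Plate carrée has h = 1 and k = sec φ, giving areal scale sec φ; true area = (apparent area) · cos φ.
True area of county: 208000 × cos(71.6°) = 208000 × 0.3156 = 65650 km².
True area of lake: 310000 × cos(6°) = 310000 × 0.9945 = 308300 km².
Ratio = 65650 / 308300 ≈ 0.213.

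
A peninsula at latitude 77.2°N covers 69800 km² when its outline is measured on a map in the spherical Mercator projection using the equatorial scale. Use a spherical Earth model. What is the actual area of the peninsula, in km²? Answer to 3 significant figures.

For Mercator, h = k = sec φ (a conformal cylindrical projection has a single point scale, 1/cos φ).
Areal scale = k² = sec²φ = 1/cos²(77.2°) = 1/0.2215² = 20.37.
True area = apparent / (areal scale) = 69800 / 20.37 ≈ 3430 km².

3430 km²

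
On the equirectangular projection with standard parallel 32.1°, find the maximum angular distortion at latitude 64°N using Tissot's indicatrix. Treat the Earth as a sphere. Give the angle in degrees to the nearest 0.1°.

With standard parallel φ₀ = 32.1°, the equirectangular projection gives x = Rλ cos φ₀, y = Rφ, so h = 1 and k = cos 32.1° / cos φ.
At 64°: h = 1.000, k = 1.932; principal scales a = 1.932, b = 1.000.
sin(ω/2) = (a − b)/(a + b) = 0.9324/2.932 = 0.3180, so ω = 2 arcsin(0.3180) ≈ 37.1°.

37.1°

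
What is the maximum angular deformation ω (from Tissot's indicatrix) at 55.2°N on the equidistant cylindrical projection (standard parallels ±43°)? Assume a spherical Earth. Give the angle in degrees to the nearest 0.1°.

14.2°

With standard parallel φ₀ = 43°, the equirectangular projection gives x = Rλ cos φ₀, y = Rφ, so h = 1 and k = cos 43° / cos φ.
At 55.2°: h = 1.000, k = 1.281; principal scales a = 1.281, b = 1.000.
sin(ω/2) = (a − b)/(a + b) = 0.2815/2.281 = 0.1234, so ω = 2 arcsin(0.1234) ≈ 14.2°.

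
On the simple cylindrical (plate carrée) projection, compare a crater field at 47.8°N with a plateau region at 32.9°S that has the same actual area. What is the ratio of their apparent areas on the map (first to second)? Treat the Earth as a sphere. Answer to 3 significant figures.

Plate carrée maps x = Rλ, y = Rφ. The meridian scale is h = 1 and the parallel scale is k = 1/cos φ = sec φ.
Areal scale at 47.8°: h·k = 1.000 × 1.489 = 1.489.
Areal scale at 32.9°: h·k = 1.000 × 1.191 = 1.191.
Ratio = 1.489/1.191 ≈ 1.25.

1.25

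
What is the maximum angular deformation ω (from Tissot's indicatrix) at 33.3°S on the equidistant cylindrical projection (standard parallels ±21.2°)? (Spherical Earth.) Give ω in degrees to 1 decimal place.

6.3°

The equidistant cylindrical projection with φ₀ = 21.2° has h = 1 (meridians true) and k = cos φ₀ / cos φ along parallels.
At 33.3°: h = 1.000, k = 1.115; principal scales a = 1.115, b = 1.000.
sin(ω/2) = (a − b)/(a + b) = 0.1155/2.115 = 0.05459, so ω = 2 arcsin(0.05459) ≈ 6.3°.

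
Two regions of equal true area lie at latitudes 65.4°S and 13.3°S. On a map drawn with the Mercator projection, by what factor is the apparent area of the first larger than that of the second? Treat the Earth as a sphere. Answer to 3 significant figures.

On Mercator, area is exaggerated by sec²φ = 1/cos²φ.
At 65.4°: sec²(65.4°) = 1/0.4163² = 5.771.
At 13.3°: sec²(13.3°) = 1/0.9732² = 1.056.
Ratio = 5.771/1.056 = cos²(13.3°)/cos²(65.4°) ≈ 5.47.

5.47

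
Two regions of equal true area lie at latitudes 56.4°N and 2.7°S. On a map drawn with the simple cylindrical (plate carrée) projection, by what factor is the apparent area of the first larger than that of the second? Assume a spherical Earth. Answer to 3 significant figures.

Plate carrée maps x = Rλ, y = Rφ. The meridian scale is h = 1 and the parallel scale is k = 1/cos φ = sec φ.
Areal scale at 56.4°: h·k = 1.000 × 1.807 = 1.807.
Areal scale at 2.7°: h·k = 1.000 × 1.001 = 1.001.
Ratio = 1.807/1.001 ≈ 1.81.

1.81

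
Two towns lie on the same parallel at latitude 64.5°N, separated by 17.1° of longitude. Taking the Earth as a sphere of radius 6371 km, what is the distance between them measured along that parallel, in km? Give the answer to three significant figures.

819 km

Arc length along a parallel = R cos φ · Δλ (with Δλ in radians).
= 6371 × cos 64.5° × (17.1° × π/180) = 6371 × 0.4305 × 0.2985 ≈ 819 km.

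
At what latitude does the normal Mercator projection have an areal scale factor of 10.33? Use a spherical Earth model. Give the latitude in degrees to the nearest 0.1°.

Mercator areal scale is sec²φ.
sec²φ = 10.33  ⇒  cos²φ = 0.09681  ⇒  cos φ = 0.3111.
φ = arccos(0.3111) ≈ 71.9°.

71.9°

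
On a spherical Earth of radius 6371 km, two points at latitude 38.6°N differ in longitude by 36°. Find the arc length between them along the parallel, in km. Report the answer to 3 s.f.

Arc length along a parallel = R cos φ · Δλ (with Δλ in radians).
= 6371 × cos 38.6° × (36° × π/180) = 6371 × 0.7815 × 0.6283 ≈ 3130 km.

3130 km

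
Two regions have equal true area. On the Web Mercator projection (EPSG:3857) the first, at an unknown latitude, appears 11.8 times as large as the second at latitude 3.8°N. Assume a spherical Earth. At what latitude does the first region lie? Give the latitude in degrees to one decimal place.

On Mercator, (apparent₁)/(apparent₂) = sec²φ₁ / sec²φ₂ when true areas are equal.
cos²φ₂ / cos²φ₁ = 11.8  ⇒  cos φ₁ = cos 3.8° / √11.8 = 0.9978/3.435 = 0.2905.
φ₁ = arccos(0.2905) ≈ 73.1°.

73.1°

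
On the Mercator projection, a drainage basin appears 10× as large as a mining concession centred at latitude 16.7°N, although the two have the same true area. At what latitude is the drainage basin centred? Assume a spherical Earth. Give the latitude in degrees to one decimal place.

On Mercator, (apparent₁)/(apparent₂) = sec²φ₁ / sec²φ₂ when true areas are equal.
cos²φ₂ / cos²φ₁ = 10  ⇒  cos φ₁ = cos 16.7° / √10 = 0.9578/3.162 = 0.3029.
φ₁ = arccos(0.3029) ≈ 72.4°.

72.4°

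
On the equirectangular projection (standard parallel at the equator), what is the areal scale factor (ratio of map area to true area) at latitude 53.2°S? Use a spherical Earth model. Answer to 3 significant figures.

1.67

In the plate carrée (x = Rλ, y = Rφ), meridians are true-scale (h = 1) and parallels are stretched by k = sec φ.
Areal scale = h·k = 1 × sec φ; at 53.2°, h = 1.000, k = 1.669, so h·k = 1.669.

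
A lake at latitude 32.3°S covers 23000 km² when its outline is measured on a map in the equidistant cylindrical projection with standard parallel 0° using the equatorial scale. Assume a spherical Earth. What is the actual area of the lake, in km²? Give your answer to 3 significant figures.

19400 km²

In the plate carrée (x = Rλ, y = Rφ), meridians are true-scale (h = 1) and parallels are stretched by k = sec φ.
Areal scale = h·k = 1 × sec φ; at 32.3°, h = 1.000, k = 1.183, so h·k = 1.183.
True area = apparent / (areal scale) = 23000 / 1.183 ≈ 19400 km².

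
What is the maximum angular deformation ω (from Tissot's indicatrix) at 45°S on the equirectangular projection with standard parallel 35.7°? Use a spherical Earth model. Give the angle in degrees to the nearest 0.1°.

7.9°

In the equirectangular projection with standard parallel φ₀ = 35.7° (x = Rλ cos φ₀, y = Rφ), meridians are true-scale (h = 1) and the parallel scale is k = cos φ₀ / cos φ.
At 45°: h = 1.000, k = 1.148; principal scales a = 1.148, b = 1.000.
sin(ω/2) = (a − b)/(a + b) = 0.1485/2.148 = 0.06910, so ω = 2 arcsin(0.06910) ≈ 7.9°.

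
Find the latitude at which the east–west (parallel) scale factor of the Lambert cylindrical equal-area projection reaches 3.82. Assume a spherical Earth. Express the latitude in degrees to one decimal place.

The Lambert cylindrical equal-area projection is the cylindrical equal-area projection with its standard parallel at the equator (φ₀ = 0). For cylindrical equal-area with standard parallel φ₀, h = cos φ / cos φ₀ and k = cos φ₀ / cos φ, so h·k = 1.
k = cos φ₀ / cos φ = 3.82  ⇒  cos φ = cos 0° / 3.82 = 0.2618.
φ = arccos(0.2618) ≈ 74.8°.

74.8°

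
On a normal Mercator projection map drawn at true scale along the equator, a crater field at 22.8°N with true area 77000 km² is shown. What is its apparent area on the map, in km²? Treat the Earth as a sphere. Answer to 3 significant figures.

90600 km²

The Mercator projection is conformal; its linear scale factor is the same in every direction and equals sec φ = 1/cos φ.
Areal scale = k² = sec²φ = 1/cos²(22.8°) = 1/0.9219² = 1.177.
Apparent area = 77000 × 1.177 ≈ 90600 km².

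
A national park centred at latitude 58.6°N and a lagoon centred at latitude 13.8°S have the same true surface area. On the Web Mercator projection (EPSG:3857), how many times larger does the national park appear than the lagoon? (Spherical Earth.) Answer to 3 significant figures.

On Mercator, area is exaggerated by sec²φ = 1/cos²φ.
At 58.6°: sec²(58.6°) = 1/0.5210² = 3.684.
At 13.8°: sec²(13.8°) = 1/0.9711² = 1.060.
Ratio = 3.684/1.060 = cos²(13.8°)/cos²(58.6°) ≈ 3.47.

3.47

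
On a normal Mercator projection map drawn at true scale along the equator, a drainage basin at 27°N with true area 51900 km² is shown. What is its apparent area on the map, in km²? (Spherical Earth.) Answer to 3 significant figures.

65400 km²

The Mercator projection is conformal; its linear scale factor is the same in every direction and equals sec φ = 1/cos φ.
Areal scale = k² = sec²φ = 1/cos²(27°) = 1/0.8910² = 1.260.
Apparent area = 51900 × 1.260 ≈ 65400 km².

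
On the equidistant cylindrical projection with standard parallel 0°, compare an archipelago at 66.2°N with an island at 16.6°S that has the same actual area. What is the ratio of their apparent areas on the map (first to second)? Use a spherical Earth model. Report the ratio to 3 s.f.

Plate carrée maps x = Rλ, y = Rφ. The meridian scale is h = 1 and the parallel scale is k = 1/cos φ = sec φ.
Areal scale at 66.2°: h·k = 1.000 × 2.478 = 2.478.
Areal scale at 16.6°: h·k = 1.000 × 1.043 = 1.043.
Ratio = 2.478/1.043 ≈ 2.37.

2.37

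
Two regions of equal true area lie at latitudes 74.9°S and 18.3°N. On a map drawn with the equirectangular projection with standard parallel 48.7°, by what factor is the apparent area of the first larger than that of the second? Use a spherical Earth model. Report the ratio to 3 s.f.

In the equirectangular projection with standard parallel φ₀ = 48.7° (x = Rλ cos φ₀, y = Rφ), meridians are true-scale (h = 1) and the parallel scale is k = cos φ₀ / cos φ.
Areal scale at 74.9°: h·k = 1.000 × 2.534 = 2.534.
Areal scale at 18.3°: h·k = 1.000 × 0.6952 = 0.6952.
Ratio = 2.534/0.6952 ≈ 3.64.

3.64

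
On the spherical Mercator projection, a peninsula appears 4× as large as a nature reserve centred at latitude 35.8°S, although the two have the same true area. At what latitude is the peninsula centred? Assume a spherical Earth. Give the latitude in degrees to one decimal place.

On Mercator, (apparent₁)/(apparent₂) = sec²φ₁ / sec²φ₂ when true areas are equal.
cos²φ₂ / cos²φ₁ = 4  ⇒  cos φ₁ = cos 35.8° / √4 = 0.8111/2.000 = 0.4055.
φ₁ = arccos(0.4055) ≈ 66.1°.

66.1°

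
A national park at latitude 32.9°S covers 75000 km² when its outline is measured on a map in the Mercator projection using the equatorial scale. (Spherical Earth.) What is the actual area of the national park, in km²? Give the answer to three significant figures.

Mercator is conformal, so the point scale is isotropic: h = k = sec φ = 1/cos φ.
Areal scale = k² = sec²φ = 1/cos²(32.9°) = 1/0.8396² = 1.419.
True area = apparent / (areal scale) = 75000 / 1.419 ≈ 52900 km².

52900 km²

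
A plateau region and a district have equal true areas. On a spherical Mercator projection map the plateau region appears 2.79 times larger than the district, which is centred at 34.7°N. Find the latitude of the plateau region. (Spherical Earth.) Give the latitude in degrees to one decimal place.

60.5°

For equal true areas on Mercator, apparent areas scale as sec²φ, so the ratio is cos²φ₂ / cos²φ₁.
cos²φ₂ / cos²φ₁ = 2.79  ⇒  cos φ₁ = cos 34.7° / √2.79 = 0.8221/1.670 = 0.4922.
φ₁ = arccos(0.4922) ≈ 60.5°.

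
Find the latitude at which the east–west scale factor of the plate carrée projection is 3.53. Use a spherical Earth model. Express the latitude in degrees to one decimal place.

73.5°

Plate carrée: h = 1, k = sec φ along parallels.
sec φ = 3.53  ⇒  cos φ = 0.2833  ⇒  φ ≈ 73.5°.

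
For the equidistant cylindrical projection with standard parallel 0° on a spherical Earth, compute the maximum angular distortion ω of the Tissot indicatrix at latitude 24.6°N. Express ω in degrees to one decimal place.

In the plate carrée (x = Rλ, y = Rφ), meridians are true-scale (h = 1) and parallels are stretched by k = sec φ.
At 24.6°: h = 1.000, k = 1.100; principal scales a = 1.100, b = 1.000.
sin(ω/2) = (a − b)/(a + b) = 0.09982/2.100 = 0.04754, so ω = 2 arcsin(0.04754) ≈ 5.4°.

5.4°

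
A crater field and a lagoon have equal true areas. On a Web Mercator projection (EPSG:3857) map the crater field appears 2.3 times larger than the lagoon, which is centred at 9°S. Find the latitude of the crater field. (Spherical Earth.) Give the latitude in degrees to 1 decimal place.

49.4°

For equal true areas on Mercator, apparent areas scale as sec²φ, so the ratio is cos²φ₂ / cos²φ₁.
cos²φ₂ / cos²φ₁ = 2.3  ⇒  cos φ₁ = cos 9° / √2.3 = 0.9877/1.517 = 0.6513.
φ₁ = arccos(0.6513) ≈ 49.4°.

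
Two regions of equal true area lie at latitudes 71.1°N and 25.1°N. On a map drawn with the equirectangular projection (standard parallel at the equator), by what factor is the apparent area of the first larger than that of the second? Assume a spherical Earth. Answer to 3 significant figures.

2.80

In the plate carrée (x = Rλ, y = Rφ), meridians are true-scale (h = 1) and parallels are stretched by k = sec φ.
Areal scale at 71.1°: h·k = 1.000 × 3.087 = 3.087.
Areal scale at 25.1°: h·k = 1.000 × 1.104 = 1.104.
Ratio = 3.087/1.104 ≈ 2.80.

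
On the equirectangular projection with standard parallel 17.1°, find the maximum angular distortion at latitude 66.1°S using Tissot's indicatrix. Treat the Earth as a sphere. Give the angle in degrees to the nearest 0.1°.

47.7°

In the equirectangular projection with standard parallel φ₀ = 17.1° (x = Rλ cos φ₀, y = Rφ), meridians are true-scale (h = 1) and the parallel scale is k = cos φ₀ / cos φ.
At 66.1°: h = 1.000, k = 2.359; principal scales a = 2.359, b = 1.000.
sin(ω/2) = (a − b)/(a + b) = 1.359/3.359 = 0.4046, so ω = 2 arcsin(0.4046) ≈ 47.7°.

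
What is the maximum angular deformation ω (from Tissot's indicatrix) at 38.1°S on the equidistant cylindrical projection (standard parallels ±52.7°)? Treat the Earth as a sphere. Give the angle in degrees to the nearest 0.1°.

14.9°

In the equirectangular projection with standard parallel φ₀ = 52.7° (x = Rλ cos φ₀, y = Rφ), meridians are true-scale (h = 1) and the parallel scale is k = cos φ₀ / cos φ.
At 38.1°: h = 1.000, k = 0.7701; principal scales a = 1.000, b = 0.7701.
sin(ω/2) = (a − b)/(a + b) = 0.2299/1.770 = 0.1299, so ω = 2 arcsin(0.1299) ≈ 14.9°.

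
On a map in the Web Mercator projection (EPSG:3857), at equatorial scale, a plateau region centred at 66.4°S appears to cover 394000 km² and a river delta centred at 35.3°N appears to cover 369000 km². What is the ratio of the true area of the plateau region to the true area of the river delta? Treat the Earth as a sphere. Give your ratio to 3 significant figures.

Mercator's areal exaggeration is sec²φ; hence true area = (apparent area) · cos²φ.
True area of plateau region: 394000 × cos²(66.4°) = 394000 × 0.1603 = 63150 km².
True area of river delta: 369000 × cos²(35.3°) = 369000 × 0.6661 = 245800 km².
Ratio = 63150 / 245800 ≈ 0.257.

0.257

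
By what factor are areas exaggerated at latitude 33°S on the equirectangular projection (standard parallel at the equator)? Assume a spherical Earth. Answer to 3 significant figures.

For the equirectangular projection with φ₀ = 0 (plate carrée), h = 1 along meridians and k = sec φ along parallels.
Areal scale = h·k = 1 × sec φ; at 33°, h = 1.000, k = 1.192, so h·k = 1.192.

1.19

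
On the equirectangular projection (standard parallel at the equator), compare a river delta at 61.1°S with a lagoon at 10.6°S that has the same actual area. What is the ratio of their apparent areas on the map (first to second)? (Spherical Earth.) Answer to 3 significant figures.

Plate carrée maps x = Rλ, y = Rφ. The meridian scale is h = 1 and the parallel scale is k = 1/cos φ = sec φ.
Areal scale at 61.1°: h·k = 1.000 × 2.069 = 2.069.
Areal scale at 10.6°: h·k = 1.000 × 1.017 = 1.017.
Ratio = 2.069/1.017 ≈ 2.03.

2.03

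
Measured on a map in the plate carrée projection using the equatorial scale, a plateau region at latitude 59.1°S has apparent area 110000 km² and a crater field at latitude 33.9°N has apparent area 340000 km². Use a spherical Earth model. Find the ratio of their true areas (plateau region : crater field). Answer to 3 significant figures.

Plate carrée has h = 1 and k = sec φ, giving areal scale sec φ; true area = (apparent area) · cos φ.
True area of plateau region: 110000 × cos(59.1°) = 110000 × 0.5135 = 56490 km².
True area of crater field: 340000 × cos(33.9°) = 340000 × 0.8300 = 282200 km².
Ratio = 56490 / 282200 ≈ 0.200.

0.200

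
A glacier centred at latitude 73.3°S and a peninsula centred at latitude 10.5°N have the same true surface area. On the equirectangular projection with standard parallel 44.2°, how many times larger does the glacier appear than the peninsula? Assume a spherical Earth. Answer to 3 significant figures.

The equidistant cylindrical projection with φ₀ = 44.2° has h = 1 (meridians true) and k = cos φ₀ / cos φ along parallels.
Areal scale at 73.3°: h·k = 1.000 × 2.495 = 2.495.
Areal scale at 10.5°: h·k = 1.000 × 0.7291 = 0.7291.
Ratio = 2.495/0.7291 ≈ 3.42.

3.42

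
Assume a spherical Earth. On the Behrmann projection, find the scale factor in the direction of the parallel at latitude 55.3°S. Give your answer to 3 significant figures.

The Behrmann projection is cylindrical equal-area with φ₀ = 30°. Cylindrical equal-area (φ₀ = 30°): h = cos φ / cos 30° along meridians, k = cos 30° / cos φ along parallels; h·k = 1.
k = cos 30° / cos 55.3° = 0.8660/0.5693 = 1.521.

1.52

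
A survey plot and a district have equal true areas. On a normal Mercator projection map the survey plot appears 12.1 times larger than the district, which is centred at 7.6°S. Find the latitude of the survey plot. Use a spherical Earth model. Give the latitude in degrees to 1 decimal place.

73.4°

For equal true areas on Mercator, apparent areas scale as sec²φ, so the ratio is cos²φ₂ / cos²φ₁.
cos²φ₂ / cos²φ₁ = 12.1  ⇒  cos φ₁ = cos 7.6° / √12.1 = 0.9912/3.479 = 0.2850.
φ₁ = arccos(0.2850) ≈ 73.4°.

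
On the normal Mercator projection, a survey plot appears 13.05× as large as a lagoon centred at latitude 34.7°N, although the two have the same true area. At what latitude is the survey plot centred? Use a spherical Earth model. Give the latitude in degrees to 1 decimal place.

76.8°

For equal true areas on Mercator, apparent areas scale as sec²φ, so the ratio is cos²φ₂ / cos²φ₁.
cos²φ₂ / cos²φ₁ = 13.05  ⇒  cos φ₁ = cos 34.7° / √13.05 = 0.8221/3.612 = 0.2276.
φ₁ = arccos(0.2276) ≈ 76.8°.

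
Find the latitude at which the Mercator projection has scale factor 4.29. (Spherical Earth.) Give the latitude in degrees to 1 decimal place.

Mercator scale is k = sec φ = 1/cos φ.
1/cos φ = 4.29  ⇒  cos φ = 0.2331  ⇒  φ = arccos(0.2331) ≈ 76.5°.

76.5°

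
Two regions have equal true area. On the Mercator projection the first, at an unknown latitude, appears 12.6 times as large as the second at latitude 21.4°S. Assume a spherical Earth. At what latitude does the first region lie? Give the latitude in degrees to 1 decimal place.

Mercator areal scale is sec²φ, so apparent-area ratio = sec²φ₁ / sec²φ₂ = cos²φ₂ / cos²φ₁.
cos²φ₂ / cos²φ₁ = 12.6  ⇒  cos φ₁ = cos 21.4° / √12.6 = 0.9311/3.550 = 0.2623.
φ₁ = arccos(0.2623) ≈ 74.8°.

74.8°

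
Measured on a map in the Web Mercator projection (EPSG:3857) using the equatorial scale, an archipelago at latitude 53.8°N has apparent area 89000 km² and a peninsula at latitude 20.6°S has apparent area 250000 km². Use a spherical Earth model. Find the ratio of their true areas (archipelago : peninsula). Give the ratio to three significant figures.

Since Mercator area scale is 1/cos²φ, the true area equals the apparent area multiplied by cos²φ.
True area of archipelago: 89000 × cos²(53.8°) = 89000 × 0.3488 = 31040 km².
True area of peninsula: 250000 × cos²(20.6°) = 250000 × 0.8762 = 219100 km².
Ratio = 31040 / 219100 ≈ 0.142.

0.142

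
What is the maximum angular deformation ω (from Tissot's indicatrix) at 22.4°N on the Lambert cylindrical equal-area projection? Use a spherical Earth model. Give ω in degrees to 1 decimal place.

The Lambert cylindrical equal-area projection is the cylindrical equal-area projection with its standard parallel at the equator (φ₀ = 0). Cylindrical equal-area (φ₀ = 0°): h = cos φ / cos 0° along meridians, k = cos 0° / cos φ along parallels; h·k = 1.
At 22.4°: h = 0.9245, k = 1.082; principal scales a = 1.082, b = 0.9245.
sin(ω/2) = (a − b)/(a + b) = 0.1571/2.006 = 0.07829, so ω = 2 arcsin(0.07829) ≈ 9.0°.

9.0°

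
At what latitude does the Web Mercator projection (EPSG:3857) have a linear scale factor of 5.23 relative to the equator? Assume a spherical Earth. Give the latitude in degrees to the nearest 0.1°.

79.0°

Mercator scale is k = sec φ = 1/cos φ.
1/cos φ = 5.23  ⇒  cos φ = 0.1912  ⇒  φ = arccos(0.1912) ≈ 79.0°.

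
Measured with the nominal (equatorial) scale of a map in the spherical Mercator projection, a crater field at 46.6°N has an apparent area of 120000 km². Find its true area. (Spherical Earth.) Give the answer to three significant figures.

56700 km²

For Mercator, h = k = sec φ (a conformal cylindrical projection has a single point scale, 1/cos φ).
Areal scale = k² = sec²φ = 1/cos²(46.6°) = 1/0.6871² = 2.118.
True area = apparent / (areal scale) = 120000 / 2.118 ≈ 56700 km².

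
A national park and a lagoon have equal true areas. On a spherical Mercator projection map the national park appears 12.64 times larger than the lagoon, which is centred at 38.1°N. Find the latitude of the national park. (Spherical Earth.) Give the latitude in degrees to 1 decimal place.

77.2°

Mercator areal scale is sec²φ, so apparent-area ratio = sec²φ₁ / sec²φ₂ = cos²φ₂ / cos²φ₁.
cos²φ₂ / cos²φ₁ = 12.64  ⇒  cos φ₁ = cos 38.1° / √12.64 = 0.7869/3.555 = 0.2213.
φ₁ = arccos(0.2213) ≈ 77.2°.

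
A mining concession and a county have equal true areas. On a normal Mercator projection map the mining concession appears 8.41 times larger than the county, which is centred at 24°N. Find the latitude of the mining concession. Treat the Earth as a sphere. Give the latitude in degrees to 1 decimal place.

For equal true areas on Mercator, apparent areas scale as sec²φ, so the ratio is cos²φ₂ / cos²φ₁.
cos²φ₂ / cos²φ₁ = 8.41  ⇒  cos φ₁ = cos 24° / √8.41 = 0.9135/2.900 = 0.3150.
φ₁ = arccos(0.3150) ≈ 71.6°.

71.6°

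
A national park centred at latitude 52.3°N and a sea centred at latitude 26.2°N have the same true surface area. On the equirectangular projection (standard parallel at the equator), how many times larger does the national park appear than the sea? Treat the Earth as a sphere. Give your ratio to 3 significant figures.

For the equirectangular projection with φ₀ = 0 (plate carrée), h = 1 along meridians and k = sec φ along parallels.
Areal scale at 52.3°: h·k = 1.000 × 1.635 = 1.635.
Areal scale at 26.2°: h·k = 1.000 × 1.115 = 1.115.
Ratio = 1.635/1.115 ≈ 1.47.

1.47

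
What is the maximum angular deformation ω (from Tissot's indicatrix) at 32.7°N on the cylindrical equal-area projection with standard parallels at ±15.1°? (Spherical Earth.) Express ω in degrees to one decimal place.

A cylindrical equal-area projection with standard parallel φ₀ has meridian scale h = cos φ / cos φ₀ and parallel scale k = cos φ₀ / cos φ (so areas are preserved, h·k = 1).
At 32.7°: h = 0.8716, k = 1.147; principal scales a = 1.147, b = 0.8716.
sin(ω/2) = (a − b)/(a + b) = 0.2757/2.019 = 0.1366, so ω = 2 arcsin(0.1366) ≈ 15.7°.

15.7°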